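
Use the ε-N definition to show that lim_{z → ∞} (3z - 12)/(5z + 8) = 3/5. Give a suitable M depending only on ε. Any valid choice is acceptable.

M = (84/25)/ε

Fix ε > 0. We seek M > 0 such that z > M implies |(3z - 12)/(5z + 8) − (3/5)| < ε.
(3z - 12)/(5z + 8) − (3/5) = (5(3z - 12) − 3(5z + 8)) / (5(5z + 8)) = -84/(5(5z + 8)).
For z > 0 we have 5z + 8 > 5z, so |(3z - 12)/(5z + 8) − (3/5)| = 84/(5(5z + 8)) < 84/(5·5z) = (84/25)/z.
Thus |(3z - 12)/(5z + 8) − (3/5)| < ε whenever z > (84/25)/ε.
Take M = (84/25)/ε. If z > M then |(3z - 12)/(5z + 8) − (3/5)| < (84/25)/z < ε.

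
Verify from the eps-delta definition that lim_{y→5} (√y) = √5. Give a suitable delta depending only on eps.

Suppose eps > 0. We want delta > 0 such that 0 < |y − 5| < delta implies |√y − √5| < eps.
Multiplying by the conjugate, |√y − √5| = |y − 5|/(√y + √5).
Restrict delta ≤ 5 so that |y − 5| < 5 forces y > 0, and then √y + √5 > √5.
Hence |√y − √5| < |y − 5|/√5, which is < eps once |y − 5| < √5·eps.
Take delta = min(5, √5·eps). If 0 < |y − 5| < delta then y > 0 and |√y − √5| < |y − 5|/√5 < eps.

delta = min(5, √5·eps)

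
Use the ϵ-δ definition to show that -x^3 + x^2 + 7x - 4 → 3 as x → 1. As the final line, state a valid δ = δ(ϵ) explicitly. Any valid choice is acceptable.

δ = min(1, ϵ/11)

Let ϵ > 0. We want δ > 0 such that 0 < |x − 1| < δ implies |(-x^3 + x^2 + 7x - 4) − 3| < ϵ.
(-x^3 + x^2 + 7x - 4) − 3 = -x^3 + x^2 + 7x - 7 = (x − 1)(-x^2 + 7).
So |(-x^3 + x^2 + 7x - 4) − 3| = |x − 1|·|-x^2 + 7|.
Assume first that |x − 1| < 1, so |x| < 2. Then |-x^2 + 7| ≤ 2^2 + 7 = 11.
Hence |(-x^3 + x^2 + 7x - 4) − 3| ≤ 11|x − 1| < ϵ provided |x − 1| < ϵ/11.
Choosing δ = min(1, ϵ/11) ensures both conditions, hence |(-x^3 + x^2 + 7x - 4) − 3| < ϵ.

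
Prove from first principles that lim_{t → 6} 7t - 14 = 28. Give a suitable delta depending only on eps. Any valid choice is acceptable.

delta = eps/7

Let eps > 0. We need delta > 0 so that 0 < |t − 6| < delta implies |(7t - 14) − 28| < eps.
Since (7t - 14) − 28 = 7(t − 6), we have |(7t - 14) − 28| = 7|t − 6|.
So 7|t − 6| < eps exactly when |t − 6| < eps/7.
Take delta = eps/7. If 0 < |t − 6| < delta then |(7t - 14) − 28| = 7|t − 6| < 7·(eps/7) = eps.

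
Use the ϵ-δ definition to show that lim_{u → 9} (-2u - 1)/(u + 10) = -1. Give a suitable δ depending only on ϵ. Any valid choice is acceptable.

δ = min(19/2, (19/2)ϵ)

Let ϵ > 0. We want δ > 0 with 0 < |u − 9| < δ ⇒ |(-2u - 1)/(u + 10) + 1| < ϵ.
Combining over a common denominator, (-2u - 1)/(u + 10) + 1 = [(-2u - 1)·19 − (-19)·(u + 10)] / [19·(u + 10)] = -19(u − 9) / (19(u + 10)).
So |(-2u - 1)/(u + 10) + 1| = 19|u − 9| / (19·|u + 10|).
Require δ ≤ 19/2, so |u + 10| ≥ |19| − |u − 9| > 19 − 19/2 = 19/2.
Hence |(-2u - 1)/(u + 10) + 1| < 19|u − 9|/(19·(19/2)) = (2/19)|u − 9|, which is < ϵ once |u − 9| < (19/2)ϵ.
Take δ = min(19/2, (19/2)ϵ). Then 0 < |u − 9| < δ forces both bounds, so |(-2u - 1)/(u + 10) + 1| < ϵ.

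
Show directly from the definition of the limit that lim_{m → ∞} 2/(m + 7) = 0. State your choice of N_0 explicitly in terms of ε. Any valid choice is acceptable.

N_0 = 2/ε

Fix ε > 0. For m ≥ 1, |2/(m + 7) − 0| = 2/(m + 7) ≤ 2/m.
We need 2/m < ε, i.e. m > 2/ε.
Take N_0 = 2/ε. If m > N_0 then |2/(m + 7)| ≤ 2/m < ε.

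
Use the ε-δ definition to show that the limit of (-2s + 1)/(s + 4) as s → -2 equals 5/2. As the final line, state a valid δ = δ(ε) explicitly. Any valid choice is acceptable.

Suppose ε > 0. We want δ > 0 with 0 < |s + 2| < δ ⇒ |(-2s + 1)/(s + 4) − (5/2)| < ε.
Combining over a common denominator, (-2s + 1)/(s + 4) − (5/2) = [(-2s + 1)·2 − 5·(s + 4)] / [2·(s + 4)] = -9(s + 2) / (2(s + 4)).
So |(-2s + 1)/(s + 4) − (5/2)| = 9|s + 2| / (2·|s + 4|).
Restrict δ ≤ 1. Then |s + 2| < 1 gives |s + 4| = |(s + 2) + 2| ≥ 2 − 1 = 1.
Hence |(-2s + 1)/(s + 4) − (5/2)| < 9|s + 2|/(2·1) = (9/2)|s + 2|, which is < ε once |s + 2| < (2/9)ε.
Take δ = min(1, (2/9)ε). Then 0 < |s + 2| < δ forces both bounds, so |(-2s + 1)/(s + 4) − (5/2)| < ε.

δ = min(1, (2/9)ε)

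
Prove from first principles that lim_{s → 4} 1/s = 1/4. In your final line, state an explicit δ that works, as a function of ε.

Let ε > 0. We seek δ > 0 such that 0 < |s − 4| < δ implies |1/s − (1/4)| < ε.
|1/s − (1/4)| = |4 − s|/(4·|s|) = |s − 4|/(4|s|).
Restrict δ ≤ 2. Then |s − 4| < 2 gives |s| > 2, so 4|s| > 8.
Then |1/s − (1/4)| < |s − 4|/8, which is < ε when |s − 4| < 8ε.
Take δ = min(2, 8ε). Then 0 < |s − 4| < δ gives both |s − 4| < 2 and |s − 4| < 8ε, so |1/s − (1/4)| < ε.

δ = min(2, 8ε)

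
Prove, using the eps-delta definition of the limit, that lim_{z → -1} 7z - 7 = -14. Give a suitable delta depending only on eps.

Fix eps > 0. We need delta > 0 so that 0 < |z + 1| < delta implies |(7z - 7) + 14| < eps.
Since (7z - 7) + 14 = 7(z + 1), we have |(7z - 7) + 14| = 7|z + 1|.
So 7|z + 1| < eps exactly when |z + 1| < eps/7.
Take delta = eps/7. If 0 < |z + 1| < delta then |(7z - 7) + 14| = 7|z + 1| < 7·(eps/7) = eps.

delta = eps/7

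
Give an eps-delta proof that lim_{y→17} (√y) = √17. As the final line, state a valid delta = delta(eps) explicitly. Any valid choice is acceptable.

delta = min(17, √17·eps)

Fix eps > 0. We want delta > 0 such that 0 < |y − 17| < delta implies |√y − √17| < eps.
Rationalise: √y − √17 = (y − 17)/(√y + √17), so |√y − √17| = |y − 17|/(√y + √17).
Restrict delta ≤ 17 so that |y − 17| < 17 forces y > 0, and then √y + √17 > √17.
Hence |√y − √17| < |y − 17|/√17, which is < eps once |y − 17| < √17·eps.
Take delta = min(17, √17·eps). If 0 < |y − 17| < delta then y > 0 and |√y − √17| < |y − 17|/√17 < eps.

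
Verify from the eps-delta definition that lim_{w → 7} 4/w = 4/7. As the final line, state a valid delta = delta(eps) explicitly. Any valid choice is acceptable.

delta = min(7/2, (49/8)eps)

Fix eps > 0. We seek delta > 0 such that 0 < |w − 7| < delta implies |4/w − (4/7)| < eps.
|4/w − (4/7)| = 4·|7 − w|/(7·|w|) = 4|w − 7|/(7|w|).
Require delta ≤ 7/2 so that |w| > 7 − 7/2 = 7/2, hence 7|w| > 49/2.
Then |4/w − (4/7)| < 4|w − 7|/(49/2), which is < eps when |w − 7| < (49/8)eps.
Take delta = min(7/2, (49/8)eps). Then 0 < |w − 7| < delta gives both |w − 7| < 7/2 and |w − 7| < (49/8)eps, so |4/w − (4/7)| < eps.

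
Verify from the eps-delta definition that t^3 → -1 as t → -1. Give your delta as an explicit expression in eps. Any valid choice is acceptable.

delta = min(1, eps/7)

Fix eps > 0. We seek delta > 0 with 0 < |t + 1| < delta ⇒ |t^3 + 1| < eps.
Factor: t^3 + 1 = (t + 1)(t^2 - t + 1), so |t^3 + 1| = |t + 1|·|t^2 - t + 1|.
Impose delta ≤ 1 so that |t| < 2; then |t^2 - t + 1| ≤ 7.
Hence |t^3 + 1| ≤ 7|t + 1|, which is < eps once |t + 1| < eps/7.
Take delta = min(1, eps/7). If 0 < |t + 1| < delta then both bounds hold and |t^3 + 1| ≤ 7|t + 1| < 7·(eps/7) = eps.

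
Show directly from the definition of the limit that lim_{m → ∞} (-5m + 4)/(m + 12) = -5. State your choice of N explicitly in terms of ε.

Let ε > 0 be given. For m ≥ 1, |(-5m + 4)/(m + 12) + 5| = |64|/((m + 12)) = 64/((m + 12)).
Since m + 12 ≥ m for m ≥ 1, this is ≤ 64/(m) = 64/m.
So |(-5m + 4)/(m + 12) + 5| < ε whenever m > 64/ε.
Take N = 64/ε. If m > N then |(-5m + 4)/(m + 12) + 5| ≤ 64/m < ε.

N = 64/ε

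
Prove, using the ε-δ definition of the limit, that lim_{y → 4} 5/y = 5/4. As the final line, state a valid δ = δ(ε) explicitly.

δ = min(2, (8/5)ε)

Fix ε > 0. We seek δ > 0 such that 0 < |y − 4| < δ implies |5/y − (5/4)| < ε.
|5/y − (5/4)| = 5·|4 − y|/(4·|y|) = 5|y − 4|/(4|y|).
Restrict δ ≤ 2. Then |y − 4| < 2 gives |y| > 2, so 4|y| > 8.
Then |5/y − (5/4)| < 5|y − 4|/8, which is < ε when |y − 4| < (8/5)ε.
Take δ = min(2, (8/5)ε). Then 0 < |y − 4| < δ gives both |y − 4| < 2 and |y − 4| < (8/5)ε, so |5/y − (5/4)| < ε.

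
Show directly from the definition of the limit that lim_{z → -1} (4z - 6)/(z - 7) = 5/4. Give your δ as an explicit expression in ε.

δ = min(4, (16/11)ε)

Let ε > 0. We want δ > 0 with 0 < |z + 1| < δ ⇒ |(4z - 6)/(z - 7) − (5/4)| < ε.
Combining over a common denominator, (4z - 6)/(z - 7) − (5/4) = [(4z - 6)·(-8) − (-10)·(z - 7)] / [(-8)·(z - 7)] = -22(z + 1) / ((-8)(z - 7)).
So |(4z - 6)/(z - 7) − (5/4)| = 22|z + 1| / (8·|z − 7|).
Restrict δ ≤ 4. Then |z + 1| < 4 gives |z − 7| = |(z + 1) + (-8)| ≥ 8 − 4 = 4.
Hence |(4z - 6)/(z - 7) − (5/4)| < 22|z + 1|/(8·4) = (11/16)|z + 1|, which is < ε once |z + 1| < (16/11)ε.
Take δ = min(4, (16/11)ε). Then 0 < |z + 1| < δ forces both bounds, so |(4z - 6)/(z - 7) − (5/4)| < ε.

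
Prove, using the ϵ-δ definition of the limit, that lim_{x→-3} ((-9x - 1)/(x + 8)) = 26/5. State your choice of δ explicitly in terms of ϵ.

Let ϵ > 0. We want δ > 0 with 0 < |x + 3| < δ ⇒ |(-9x - 1)/(x + 8) − (26/5)| < ϵ.
Combining over a common denominator, (-9x - 1)/(x + 8) − (26/5) = [(-9x - 1)·5 − 26·(x + 8)] / [5·(x + 8)] = -71(x + 3) / (5(x + 8)).
So |(-9x - 1)/(x + 8) − (26/5)| = 71|x + 3| / (5·|x + 8|).
Restrict δ ≤ 5/2. Then |x + 3| < 5/2 gives |x + 8| = |(x + 3) + 5| ≥ 5 − 5/2 = 5/2.
Hence |(-9x - 1)/(x + 8) − (26/5)| < 71|x + 3|/(5·(5/2)) = (142/25)|x + 3|, which is < ϵ once |x + 3| < (25/142)ϵ.
Take δ = min(5/2, (25/142)ϵ). Then 0 < |x + 3| < δ forces both bounds, so |(-9x - 1)/(x + 8) − (26/5)| < ϵ.

δ = min(5/2, (25/142)ϵ)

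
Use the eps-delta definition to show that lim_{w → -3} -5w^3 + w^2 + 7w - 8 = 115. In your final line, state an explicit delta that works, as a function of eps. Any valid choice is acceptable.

Let eps > 0. We want delta > 0 such that 0 < |w + 3| < delta implies |(-5w^3 + w^2 + 7w - 8) − 115| < eps.
(-5w^3 + w^2 + 7w - 8) − 115 = -5w^3 + w^2 + 7w - 123 = (w + 3)(-5w^2 + 16w - 41).
So |(-5w^3 + w^2 + 7w - 8) − 115| = |w + 3|·|-5w^2 + 16w - 41|.
Require delta ≤ 1. Then |w + 3| < 1 gives |w| < 4, and by the triangle inequality |-5w^2 + 16w - 41| ≤ 5·4^2 + 16·4 + 41 = 185.
Hence |(-5w^3 + w^2 + 7w - 8) − 115| ≤ 185|w + 3| < eps provided |w + 3| < eps/185.
Take delta = min(1, eps/185). Then 0 < |w + 3| < delta gives both |w + 3| < 1 and |w + 3| < eps/185, so |(-5w^3 + w^2 + 7w - 8) − 115| < eps.

delta = min(1, eps/185)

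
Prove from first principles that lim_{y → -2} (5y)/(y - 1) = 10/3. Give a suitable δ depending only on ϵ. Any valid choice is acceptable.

Let ϵ > 0 be given. We want δ > 0 with 0 < |y + 2| < δ ⇒ |(5y)/(y - 1) − (10/3)| < ϵ.
Combining over a common denominator, (5y)/(y - 1) − (10/3) = [(5y)·(-3) − (-10)·(y - 1)] / [(-3)·(y - 1)] = -5(y + 2) / ((-3)(y - 1)).
So |(5y)/(y - 1) − (10/3)| = 5|y + 2| / (3·|y − 1|).
Require δ ≤ 3/2, so |y − 1| ≥ |-3| − |y + 2| > 3 − 3/2 = 3/2.
Hence |(5y)/(y - 1) − (10/3)| < 5|y + 2|/(3·(3/2)) = (10/9)|y + 2|, which is < ϵ once |y + 2| < (9/10)ϵ.
Take δ = min(3/2, (9/10)ϵ). Then 0 < |y + 2| < δ forces both bounds, so |(5y)/(y - 1) − (10/3)| < ϵ.

δ = min(3/2, (9/10)ϵ)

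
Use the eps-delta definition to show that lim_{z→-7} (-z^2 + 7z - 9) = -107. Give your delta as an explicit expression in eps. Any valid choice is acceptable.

delta = min(1, eps/22)

Suppose eps > 0. We want delta > 0 such that 0 < |z + 7| < delta implies |(-z^2 + 7z - 9) + 107| < eps.
(-z^2 + 7z - 9) + 107 = -z^2 + 7z + 98 = (z + 7)(-z + 14).
So |(-z^2 + 7z - 9) + 107| = |z + 7|·|-z + 14|.
Assume first that |z + 7| < 1, so |z| < 8. Then |-z + 14| ≤ 8 + 14 = 22.
Hence |(-z^2 + 7z - 9) + 107| ≤ 22|z + 7| < eps provided |z + 7| < eps/22.
Take delta = min(1, eps/22). Then 0 < |z + 7| < delta gives both |z + 7| < 1 and |z + 7| < eps/22, so |(-z^2 + 7z - 9) + 107| < eps.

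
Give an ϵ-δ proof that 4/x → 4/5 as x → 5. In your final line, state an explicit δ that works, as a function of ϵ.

δ = min(5/2, (25/8)ϵ)

Let ϵ > 0. We seek δ > 0 such that 0 < |x − 5| < δ implies |4/x − (4/5)| < ϵ.
|4/x − (4/5)| = 4·|5 − x|/(5·|x|) = 4|x − 5|/(5|x|).
Restrict δ ≤ 5/2. Then |x − 5| < 5/2 gives |x| > 5/2, so 5|x| > 25/2.
Then |4/x − (4/5)| < 4|x − 5|/(25/2), which is < ϵ when |x − 5| < (25/8)ϵ.
Take δ = min(5/2, (25/8)ϵ). Then 0 < |x − 5| < δ gives both |x − 5| < 5/2 and |x − 5| < (25/8)ϵ, so |4/x − (4/5)| < ϵ.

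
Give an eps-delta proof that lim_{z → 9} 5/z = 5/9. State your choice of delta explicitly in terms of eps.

delta = min(9/2, (81/10)eps)

Let eps > 0 be given. We seek delta > 0 such that 0 < |z − 9| < delta implies |5/z − (5/9)| < eps.
|5/z − (5/9)| = 5·|9 − z|/(9·|z|) = 5|z − 9|/(9|z|).
Restrict delta ≤ 9/2. Then |z − 9| < 9/2 gives |z| > 9/2, so 9|z| > 81/2.
Then |5/z − (5/9)| < 5|z − 9|/(81/2), which is < eps when |z − 9| < (81/10)eps.
Take delta = min(9/2, (81/10)eps). Then 0 < |z − 9| < delta gives both |z − 9| < 9/2 and |z − 9| < (81/10)eps, so |5/z − (5/9)| < eps.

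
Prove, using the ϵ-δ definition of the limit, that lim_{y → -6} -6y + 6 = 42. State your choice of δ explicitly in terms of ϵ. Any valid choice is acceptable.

Let ϵ > 0. We need δ > 0 so that 0 < |y + 6| < δ implies |(-6y + 6) − 42| < ϵ.
Since (-6y + 6) − 42 = -6(y + 6), we have |(-6y + 6) − 42| = 6|y + 6|.
Thus it suffices that |y + 6| < ϵ/6.
Take δ = ϵ/6. If 0 < |y + 6| < δ then |(-6y + 6) − 42| = 6|y + 6| < 6·(ϵ/6) = ϵ.

δ = ϵ/6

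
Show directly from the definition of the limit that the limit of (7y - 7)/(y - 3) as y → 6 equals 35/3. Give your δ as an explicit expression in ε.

Fix ε > 0. We want δ > 0 with 0 < |y − 6| < δ ⇒ |(7y - 7)/(y - 3) − (35/3)| < ε.
Combining over a common denominator, (7y - 7)/(y - 3) − (35/3) = [(7y - 7)·3 − 35·(y - 3)] / [3·(y - 3)] = -14(y − 6) / (3(y - 3)).
So |(7y - 7)/(y - 3) − (35/3)| = 14|y − 6| / (3·|y − 3|).
Restrict δ ≤ 3/2. Then |y − 6| < 3/2 gives |y − 3| = |(y − 6) + 3| ≥ 3 − 3/2 = 3/2.
Hence |(7y - 7)/(y - 3) − (35/3)| < 14|y − 6|/(3·(3/2)) = (28/9)|y − 6|, which is < ε once |y − 6| < (9/28)ε.
Take δ = min(3/2, (9/28)ε). Then 0 < |y − 6| < δ forces both bounds, so |(7y - 7)/(y - 3) − (35/3)| < ε.

δ = min(3/2, (9/28)ε)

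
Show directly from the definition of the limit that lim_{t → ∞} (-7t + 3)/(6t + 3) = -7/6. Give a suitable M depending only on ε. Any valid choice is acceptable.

Suppose ε > 0. We seek M > 0 such that t > M implies |(-7t + 3)/(6t + 3) + 7/6| < ε.
(-7t + 3)/(6t + 3) + 7/6 = (6(-7t + 3) − (-7)(6t + 3)) / (6(6t + 3)) = 39/(6(6t + 3)).
For t > 0 we have 6t + 3 > 6t, so |(-7t + 3)/(6t + 3) + 7/6| = 39/(6(6t + 3)) < 39/(6·6t) = (13/12)/t.
Thus |(-7t + 3)/(6t + 3) + 7/6| < ε whenever t > (13/12)/ε.
Take M = (13/12)/ε. If t > M then |(-7t + 3)/(6t + 3) + 7/6| < (13/12)/t < ε.

M = (13/12)/ε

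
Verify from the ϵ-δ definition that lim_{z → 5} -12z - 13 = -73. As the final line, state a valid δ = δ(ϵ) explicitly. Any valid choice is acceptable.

δ = ϵ/12

Fix ϵ > 0. We need δ > 0 so that 0 < |z − 5| < δ implies |(-12z - 13) + 73| < ϵ.
|(-12z - 13) + 73| = |-12z + 60| = 12|z − 5|.
So 12|z − 5| < ϵ exactly when |z − 5| < ϵ/12.
Choosing δ = ϵ/12 gives |(-12z - 13) + 73| = 12|z − 5| < ϵ whenever |z − 5| < δ.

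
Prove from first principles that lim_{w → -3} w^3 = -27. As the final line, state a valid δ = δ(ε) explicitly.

Let ε > 0 be given. We seek δ > 0 with 0 < |w + 3| < δ ⇒ |w^3 + 27| < ε.
Factor: w^3 + 27 = (w + 3)(w^2 - 3w + 9), so |w^3 + 27| = |w + 3|·|w^2 - 3w + 9|.
Impose δ ≤ 1 so that |w| < 4; then |w^2 - 3w + 9| ≤ 37.
Hence |w^3 + 27| ≤ 37|w + 3|, which is < ε once |w + 3| < ε/37.
Take δ = min(1, ε/37). If 0 < |w + 3| < δ then both bounds hold and |w^3 + 27| ≤ 37|w + 3| < 37·(ε/37) = ε.

δ = min(1, ε/37)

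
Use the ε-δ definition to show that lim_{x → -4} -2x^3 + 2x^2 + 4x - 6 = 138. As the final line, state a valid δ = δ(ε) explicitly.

Fix ε > 0. We want δ > 0 such that 0 < |x + 4| < δ implies |(-2x^3 + 2x^2 + 4x - 6) − 138| < ε.
(-2x^3 + 2x^2 + 4x - 6) − 138 = -2x^3 + 2x^2 + 4x - 144 = (x + 4)(-2x^2 + 10x - 36).
So |(-2x^3 + 2x^2 + 4x - 6) − 138| = |x + 4|·|-2x^2 + 10x - 36|.
Assume first that |x + 4| < 2, so |x| < 6. Then |-2x^2 + 10x - 36| ≤ 2·6^2 + 10·6 + 36 = 168.
Hence |(-2x^3 + 2x^2 + 4x - 6) − 138| ≤ 168|x + 4| < ε provided |x + 4| < ε/168.
Choosing δ = min(2, ε/168) ensures both conditions, hence |(-2x^3 + 2x^2 + 4x - 6) − 138| < ε.

δ = min(2, ε/168)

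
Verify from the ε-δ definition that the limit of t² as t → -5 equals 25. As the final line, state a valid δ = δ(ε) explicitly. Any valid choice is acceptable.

Let ε > 0. We seek δ > 0 with 0 < |t + 5| < δ ⇒ |t² − 25| < ε.
Factor: t² − 25 = (t + 5)(t - 5), so |t² − 25| = |t + 5|·|t - 5|.
Restrict δ ≤ 1. Then |t + 5| < 1 gives |t| < 6, so by the triangle inequality |t - 5| ≤ 6 + 5 = 11.
Hence |t² − 25| ≤ 11|t + 5|, which is < ε once |t + 5| < ε/11.
Take δ = min(1, ε/11). If 0 < |t + 5| < δ then both bounds hold and |t² − 25| ≤ 11|t + 5| < 11·(ε/11) = ε.

δ = min(1, ε/11)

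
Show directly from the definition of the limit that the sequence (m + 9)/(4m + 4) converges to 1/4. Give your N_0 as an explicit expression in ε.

N_0 = 2/ε

Suppose ε > 0. For m ≥ 1, |(m + 9)/(4m + 4) − (1/4)| = |32|/(4(4m + 4)) = 32/(4(4m + 4)).
Since 4m + 4 ≥ 4m for m ≥ 1, this is ≤ 32/(4·4m) = 2/m.
So |(m + 9)/(4m + 4) − (1/4)| < ε whenever m > 2/ε.
Take N_0 = 2/ε. If m > N_0 then |(m + 9)/(4m + 4) − (1/4)| ≤ 2/m < ε.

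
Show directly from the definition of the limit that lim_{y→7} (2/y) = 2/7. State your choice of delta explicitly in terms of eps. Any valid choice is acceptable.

Suppose eps > 0. We seek delta > 0 such that 0 < |y − 7| < delta implies |2/y − (2/7)| < eps.
|2/y − (2/7)| = 2·|7 − y|/(7·|y|) = 2|y − 7|/(7|y|).
Require delta ≤ 7/2 so that |y| > 7 − 7/2 = 7/2, hence 7|y| > 49/2.
Then |2/y − (2/7)| < 2|y − 7|/(49/2), which is < eps when |y − 7| < (49/4)eps.
Take delta = min(7/2, (49/4)eps). Then 0 < |y − 7| < delta gives both |y − 7| < 7/2 and |y − 7| < (49/4)eps, so |2/y − (2/7)| < eps.

delta = min(7/2, (49/4)eps)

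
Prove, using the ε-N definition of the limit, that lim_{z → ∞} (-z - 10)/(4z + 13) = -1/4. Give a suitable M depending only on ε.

M = (27/16)/ε

Fix ε > 0. We seek M > 0 such that z > M implies |(-z - 10)/(4z + 13) + 1/4| < ε.
(-z - 10)/(4z + 13) + 1/4 = (4(-z - 10) − (-1)(4z + 13)) / (4(4z + 13)) = -27/(4(4z + 13)).
For z > 0 we have 4z + 13 > 4z, so |(-z - 10)/(4z + 13) + 1/4| = 27/(4(4z + 13)) < 27/(4·4z) = (27/16)/z.
Thus |(-z - 10)/(4z + 13) + 1/4| < ε whenever z > (27/16)/ε.
Take M = (27/16)/ε. If z > M then |(-z - 10)/(4z + 13) + 1/4| < (27/16)/z < ε.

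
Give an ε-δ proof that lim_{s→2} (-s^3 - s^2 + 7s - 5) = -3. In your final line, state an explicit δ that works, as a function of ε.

δ = min(2, ε/29)

Let ε > 0 be given. We want δ > 0 such that 0 < |s − 2| < δ implies |(-s^3 - s^2 + 7s - 5) + 3| < ε.
(-s^3 - s^2 + 7s - 5) + 3 = -s^3 - s^2 + 7s - 2 = (s − 2)(-s^2 - 3s + 1).
So |(-s^3 - s^2 + 7s - 5) + 3| = |s − 2|·|-s^2 - 3s + 1|.
Assume first that |s − 2| < 2, so |s| < 4. Then |-s^2 - 3s + 1| ≤ 4^2 + 3·4 + 1 = 29.
Hence |(-s^3 - s^2 + 7s - 5) + 3| ≤ 29|s − 2| < ε provided |s − 2| < ε/29.
Choosing δ = min(2, ε/29) ensures both conditions, hence |(-s^3 - s^2 + 7s - 5) + 3| < ε.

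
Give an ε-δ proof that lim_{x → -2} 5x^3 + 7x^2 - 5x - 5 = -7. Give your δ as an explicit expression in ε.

Suppose ε > 0. We want δ > 0 such that 0 < |x + 2| < δ implies |(5x^3 + 7x^2 - 5x - 5) + 7| < ε.
(5x^3 + 7x^2 - 5x - 5) + 7 = 5x^3 + 7x^2 - 5x + 2 = (x + 2)(5x^2 - 3x + 1).
So |(5x^3 + 7x^2 - 5x - 5) + 7| = |x + 2|·|5x^2 - 3x + 1|.
Require δ ≤ 1. Then |x + 2| < 1 gives |x| < 3, and by the triangle inequality |5x^2 - 3x + 1| ≤ 5·3^2 + 3·3 + 1 = 55.
Hence |(5x^3 + 7x^2 - 5x - 5) + 7| ≤ 55|x + 2| < ε provided |x + 2| < ε/55.
Take δ = min(1, ε/55). Then 0 < |x + 2| < δ gives both |x + 2| < 1 and |x + 2| < ε/55, so |(5x^3 + 7x^2 - 5x - 5) + 7| < ε.

δ = min(1, ε/55)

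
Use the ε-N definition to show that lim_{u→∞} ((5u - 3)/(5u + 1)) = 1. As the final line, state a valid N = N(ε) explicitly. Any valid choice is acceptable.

N = (4/5)/ε

Fix ε > 0. We seek N > 0 such that u > N implies |(5u - 3)/(5u + 1) − 1| < ε.
(5u - 3)/(5u + 1) − 1 = (5(5u - 3) − 5(5u + 1)) / (5(5u + 1)) = -20/(5(5u + 1)).
For u > 0 we have 5u + 1 > 5u, so |(5u - 3)/(5u + 1) − 1| = 20/(5(5u + 1)) < 20/(5·5u) = (4/5)/u.
Thus |(5u - 3)/(5u + 1) − 1| < ε whenever u > (4/5)/ε.
Take N = (4/5)/ε. If u > N then |(5u - 3)/(5u + 1) − 1| < (4/5)/u < ε.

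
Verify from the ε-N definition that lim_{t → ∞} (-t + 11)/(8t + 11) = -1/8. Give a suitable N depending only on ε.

N = (99/64)/ε

Suppose ε > 0. We seek N > 0 such that t > N implies |(-t + 11)/(8t + 11) + 1/8| < ε.
(-t + 11)/(8t + 11) + 1/8 = (8(-t + 11) − (-1)(8t + 11)) / (8(8t + 11)) = 99/(8(8t + 11)).
For t > 0 we have 8t + 11 > 8t, so |(-t + 11)/(8t + 11) + 1/8| = 99/(8(8t + 11)) < 99/(8·8t) = (99/64)/t.
Thus |(-t + 11)/(8t + 11) + 1/8| < ε whenever t > (99/64)/ε.
Take N = (99/64)/ε. If t > N then |(-t + 11)/(8t + 11) + 1/8| < (99/64)/t < ε.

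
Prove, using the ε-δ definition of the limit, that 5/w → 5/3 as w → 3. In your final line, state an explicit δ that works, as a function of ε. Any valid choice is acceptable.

Let ε > 0 be given. We seek δ > 0 such that 0 < |w − 3| < δ implies |5/w − (5/3)| < ε.
|5/w − (5/3)| = 5·|3 − w|/(3·|w|) = 5|w − 3|/(3|w|).
Require δ ≤ 3/2 so that |w| > 3 − 3/2 = 3/2, hence 3|w| > 9/2.
Then |5/w − (5/3)| < 5|w − 3|/(9/2), which is < ε when |w − 3| < (9/10)ε.
Take δ = min(3/2, (9/10)ε). Then 0 < |w − 3| < δ gives both |w − 3| < 3/2 and |w − 3| < (9/10)ε, so |5/w − (5/3)| < ε.

δ = min(3/2, (9/10)ε)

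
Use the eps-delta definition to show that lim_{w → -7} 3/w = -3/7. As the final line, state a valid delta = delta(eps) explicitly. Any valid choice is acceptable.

delta = min(7/2, (49/6)eps)

Fix eps > 0. We seek delta > 0 such that 0 < |w + 7| < delta implies |3/w + 3/7| < eps.
|3/w + 3/7| = 3·|-7 − w|/(7·|w|) = 3|w + 7|/(7|w|).
Restrict delta ≤ 7/2. Then |w + 7| < 7/2 gives |w| > 7/2, so 7|w| > 49/2.
Then |3/w + 3/7| < 3|w + 7|/(49/2), which is < eps when |w + 7| < (49/6)eps.
Take delta = min(7/2, (49/6)eps). Then 0 < |w + 7| < delta gives both |w + 7| < 7/2 and |w + 7| < (49/6)eps, so |3/w + 3/7| < eps.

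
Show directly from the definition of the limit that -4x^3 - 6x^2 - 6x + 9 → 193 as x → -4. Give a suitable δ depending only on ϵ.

Fix ϵ > 0. We want δ > 0 such that 0 < |x + 4| < δ implies |(-4x^3 - 6x^2 - 6x + 9) − 193| < ϵ.
(-4x^3 - 6x^2 - 6x + 9) − 193 = -4x^3 - 6x^2 - 6x - 184 = (x + 4)(-4x^2 + 10x - 46).
So |(-4x^3 - 6x^2 - 6x + 9) − 193| = |x + 4|·|-4x^2 + 10x - 46|.
Require δ ≤ 1. Then |x + 4| < 1 gives |x| < 5, and by the triangle inequality |-4x^2 + 10x - 46| ≤ 4·5^2 + 10·5 + 46 = 196.
Hence |(-4x^3 - 6x^2 - 6x + 9) − 193| ≤ 196|x + 4| < ϵ provided |x + 4| < ϵ/196.
Take δ = min(1, ϵ/196). Then 0 < |x + 4| < δ gives both |x + 4| < 1 and |x + 4| < ϵ/196, so |(-4x^3 - 6x^2 - 6x + 9) − 193| < ϵ.

δ = min(1, ϵ/196)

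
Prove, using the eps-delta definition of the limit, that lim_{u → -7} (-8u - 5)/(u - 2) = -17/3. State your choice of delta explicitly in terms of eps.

delta = min(9/2, (27/14)eps)

Fix eps > 0. We want delta > 0 with 0 < |u + 7| < delta ⇒ |(-8u - 5)/(u - 2) + 17/3| < eps.
Combining over a common denominator, (-8u - 5)/(u - 2) + 17/3 = [(-8u - 5)·(-9) − 51·(u - 2)] / [(-9)·(u - 2)] = 21(u + 7) / ((-9)(u - 2)).
So |(-8u - 5)/(u - 2) + 17/3| = 21|u + 7| / (9·|u − 2|).
Restrict delta ≤ 9/2. Then |u + 7| < 9/2 gives |u − 2| = |(u + 7) + (-9)| ≥ 9 − 9/2 = 9/2.
Hence |(-8u - 5)/(u - 2) + 17/3| < 21|u + 7|/(9·(9/2)) = (14/27)|u + 7|, which is < eps once |u + 7| < (27/14)eps.
Take delta = min(9/2, (27/14)eps). Then 0 < |u + 7| < delta forces both bounds, so |(-8u - 5)/(u - 2) + 17/3| < eps.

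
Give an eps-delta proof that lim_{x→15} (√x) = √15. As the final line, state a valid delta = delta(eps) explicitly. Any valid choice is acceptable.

delta = min(15, √15·eps)

Fix eps > 0. We want delta > 0 such that 0 < |x − 15| < delta implies |√x − √15| < eps.
Rationalise: √x − √15 = (x − 15)/(√x + √15), so |√x − √15| = |x − 15|/(√x + √15).
Restrict delta ≤ 15 so that |x − 15| < 15 forces x > 0, and then √x + √15 > √15.
Hence |√x − √15| < |x − 15|/√15, which is < eps once |x − 15| < √15·eps.
Take delta = min(15, √15·eps). If 0 < |x − 15| < delta then x > 0 and |√x − √15| < |x − 15|/√15 < eps.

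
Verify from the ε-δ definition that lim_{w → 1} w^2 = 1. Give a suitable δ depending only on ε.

Let ε > 0 be given. We seek δ > 0 with 0 < |w − 1| < δ ⇒ |w^2 − 1| < ε.
Factor: w^2 − 1 = (w − 1)(w + 1), so |w^2 − 1| = |w − 1|·|w + 1|.
Restrict δ ≤ 1. Then |w − 1| < 1 gives |w| < 2, so by the triangle inequality |w + 1| ≤ 2 + 1 = 3.
Hence |w^2 − 1| ≤ 3|w − 1|, which is < ε once |w − 1| < ε/3.
Take δ = min(1, ε/3). If 0 < |w − 1| < δ then both bounds hold and |w^2 − 1| ≤ 3|w − 1| < 3·(ε/3) = ε.

δ = min(1, ε/3)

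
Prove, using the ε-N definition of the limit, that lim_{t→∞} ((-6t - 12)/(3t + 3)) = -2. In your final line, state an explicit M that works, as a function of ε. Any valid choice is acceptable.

Let ε > 0 be given. We seek M > 0 such that t > M implies |(-6t - 12)/(3t + 3) + 2| < ε.
(-6t - 12)/(3t + 3) + 2 = (3(-6t - 12) − (-6)(3t + 3)) / (3(3t + 3)) = -18/(3(3t + 3)).
For t > 0 we have 3t + 3 > 3t, so |(-6t - 12)/(3t + 3) + 2| = 18/(3(3t + 3)) < 18/(3·3t) = 2/t.
Thus |(-6t - 12)/(3t + 3) + 2| < ε whenever t > 2/ε.
Take M = 2/ε. If t > M then |(-6t - 12)/(3t + 3) + 2| < 2/t < ε.

M = 2/ε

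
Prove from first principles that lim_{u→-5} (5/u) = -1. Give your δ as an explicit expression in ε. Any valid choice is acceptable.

Let ε > 0 be given. We seek δ > 0 such that 0 < |u + 5| < δ implies |5/u + 1| < ε.
|5/u + 1| = 5·|-5 − u|/(5·|u|) = 5|u + 5|/(5|u|).
Require δ ≤ 5/2 so that |u| > 5 − 5/2 = 5/2, hence 5|u| > 25/2.
Then |5/u + 1| < 5|u + 5|/(25/2), which is < ε when |u + 5| < (5/2)ε.
Take δ = min(5/2, (5/2)ε). Then 0 < |u + 5| < δ gives both |u + 5| < 5/2 and |u + 5| < (5/2)ε, so |5/u + 1| < ε.

δ = min(5/2, (5/2)ε)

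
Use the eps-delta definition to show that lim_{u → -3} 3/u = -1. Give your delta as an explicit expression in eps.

delta = min(3/2, (3/2)eps)

Let eps > 0. We seek delta > 0 such that 0 < |u + 3| < delta implies |3/u + 1| < eps.
|3/u + 1| = 3·|-3 − u|/(3·|u|) = 3|u + 3|/(3|u|).
Require delta ≤ 3/2 so that |u| > 3 − 3/2 = 3/2, hence 3|u| > 9/2.
Then |3/u + 1| < 3|u + 3|/(9/2), which is < eps when |u + 3| < (3/2)eps.
Take delta = min(3/2, (3/2)eps). Then 0 < |u + 3| < delta gives both |u + 3| < 3/2 and |u + 3| < (3/2)eps, so |3/u + 1| < eps.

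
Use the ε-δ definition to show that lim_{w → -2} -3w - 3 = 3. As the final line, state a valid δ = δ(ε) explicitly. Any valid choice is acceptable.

δ = ε/3

Fix ε > 0. We need δ > 0 so that 0 < |w + 2| < δ implies |(-3w - 3) − 3| < ε.
Since (-3w - 3) − 3 = -3(w + 2), we have |(-3w - 3) − 3| = 3|w + 2|.
So 3|w + 2| < ε exactly when |w + 2| < ε/3.
Choosing δ = ε/3 gives |(-3w - 3) − 3| = 3|w + 2| < ε whenever |w + 2| < δ.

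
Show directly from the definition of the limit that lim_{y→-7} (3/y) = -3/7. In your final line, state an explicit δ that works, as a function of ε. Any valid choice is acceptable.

δ = min(7/2, (49/6)ε)

Suppose ε > 0. We seek δ > 0 such that 0 < |y + 7| < δ implies |3/y + 3/7| < ε.
|3/y + 3/7| = 3·|-7 − y|/(7·|y|) = 3|y + 7|/(7|y|).
Require δ ≤ 7/2 so that |y| > 7 − 7/2 = 7/2, hence 7|y| > 49/2.
Then |3/y + 3/7| < 3|y + 7|/(49/2), which is < ε when |y + 7| < (49/6)ε.
Take δ = min(7/2, (49/6)ε). Then 0 < |y + 7| < δ gives both |y + 7| < 7/2 and |y + 7| < (49/6)ε, so |3/y + 3/7| < ε.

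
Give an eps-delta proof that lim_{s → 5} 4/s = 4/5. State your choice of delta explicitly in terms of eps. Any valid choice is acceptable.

Let eps > 0 be given. We seek delta > 0 such that 0 < |s − 5| < delta implies |4/s − (4/5)| < eps.
|4/s − (4/5)| = 4·|5 − s|/(5·|s|) = 4|s − 5|/(5|s|).
Restrict delta ≤ 5/2. Then |s − 5| < 5/2 gives |s| > 5/2, so 5|s| > 25/2.
Then |4/s − (4/5)| < 4|s − 5|/(25/2), which is < eps when |s − 5| < (25/8)eps.
Take delta = min(5/2, (25/8)eps). Then 0 < |s − 5| < delta gives both |s − 5| < 5/2 and |s − 5| < (25/8)eps, so |4/s − (4/5)| < eps.

delta = min(5/2, (25/8)eps)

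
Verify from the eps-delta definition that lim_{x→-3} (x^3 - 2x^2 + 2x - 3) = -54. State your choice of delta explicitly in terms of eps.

delta = min(2, eps/67)

Fix eps > 0. We want delta > 0 such that 0 < |x + 3| < delta implies |(x^3 - 2x^2 + 2x - 3) + 54| < eps.
(x^3 - 2x^2 + 2x - 3) + 54 = x^3 - 2x^2 + 2x + 51 = (x + 3)(x^2 - 5x + 17).
So |(x^3 - 2x^2 + 2x - 3) + 54| = |x + 3|·|x^2 - 5x + 17|.
Assume first that |x + 3| < 2, so |x| < 5. Then |x^2 - 5x + 17| ≤ 5^2 + 5·5 + 17 = 67.
Hence |(x^3 - 2x^2 + 2x - 3) + 54| ≤ 67|x + 3| < eps provided |x + 3| < eps/67.
Take delta = min(2, eps/67). Then 0 < |x + 3| < delta gives both |x + 3| < 2 and |x + 3| < eps/67, so |(x^3 - 2x^2 + 2x - 3) + 54| < eps.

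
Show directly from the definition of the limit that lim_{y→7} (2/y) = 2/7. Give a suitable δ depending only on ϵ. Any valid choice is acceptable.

Fix ϵ > 0. We seek δ > 0 such that 0 < |y − 7| < δ implies |2/y − (2/7)| < ϵ.
|2/y − (2/7)| = 2·|7 − y|/(7·|y|) = 2|y − 7|/(7|y|).
Restrict δ ≤ 7/2. Then |y − 7| < 7/2 gives |y| > 7/2, so 7|y| > 49/2.
Then |2/y − (2/7)| < 2|y − 7|/(49/2), which is < ϵ when |y − 7| < (49/4)ϵ.
Take δ = min(7/2, (49/4)ϵ). Then 0 < |y − 7| < δ gives both |y − 7| < 7/2 and |y − 7| < (49/4)ϵ, so |2/y − (2/7)| < ϵ.

δ = min(7/2, (49/4)ϵ)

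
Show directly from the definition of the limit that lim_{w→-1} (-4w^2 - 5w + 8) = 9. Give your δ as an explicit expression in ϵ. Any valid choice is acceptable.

δ = min(2, ϵ/13)

Suppose ϵ > 0. We want δ > 0 such that 0 < |w + 1| < δ implies |(-4w^2 - 5w + 8) − 9| < ϵ.
(-4w^2 - 5w + 8) − 9 = -4w^2 - 5w - 1 = (w + 1)(-4w - 1).
So |(-4w^2 - 5w + 8) − 9| = |w + 1|·|-4w - 1|.
Assume first that |w + 1| < 2, so |w| < 3. Then |-4w - 1| ≤ 4·3 + 1 = 13.
Hence |(-4w^2 - 5w + 8) − 9| ≤ 13|w + 1| < ϵ provided |w + 1| < ϵ/13.
Take δ = min(2, ϵ/13). Then 0 < |w + 1| < δ gives both |w + 1| < 2 and |w + 1| < ϵ/13, so |(-4w^2 - 5w + 8) − 9| < ϵ.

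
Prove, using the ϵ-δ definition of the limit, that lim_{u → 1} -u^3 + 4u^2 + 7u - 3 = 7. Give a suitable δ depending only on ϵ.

δ = min(2, ϵ/28)

Fix ϵ > 0. We want δ > 0 such that 0 < |u − 1| < δ implies |(-u^3 + 4u^2 + 7u - 3) − 7| < ϵ.
(-u^3 + 4u^2 + 7u - 3) − 7 = -u^3 + 4u^2 + 7u - 10 = (u − 1)(-u^2 + 3u + 10).
So |(-u^3 + 4u^2 + 7u - 3) − 7| = |u − 1|·|-u^2 + 3u + 10|.
Assume first that |u − 1| < 2, so |u| < 3. Then |-u^2 + 3u + 10| ≤ 3^2 + 3·3 + 10 = 28.
Hence |(-u^3 + 4u^2 + 7u - 3) − 7| ≤ 28|u − 1| < ϵ provided |u − 1| < ϵ/28.
Choosing δ = min(2, ϵ/28) ensures both conditions, hence |(-u^3 + 4u^2 + 7u - 3) − 7| < ϵ.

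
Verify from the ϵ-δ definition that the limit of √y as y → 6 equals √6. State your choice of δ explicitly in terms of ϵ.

Let ϵ > 0. We want δ > 0 such that 0 < |y − 6| < δ implies |√y − √6| < ϵ.
Rationalise: √y − √6 = (y − 6)/(√y + √6), so |√y − √6| = |y − 6|/(√y + √6).
Restrict δ ≤ 6 so that |y − 6| < 6 forces y > 0, and then √y + √6 > √6.
Hence |√y − √6| < |y − 6|/√6, which is < ϵ once |y − 6| < √6·ϵ.
Take δ = min(6, √6·ϵ). If 0 < |y − 6| < δ then y > 0 and |√y − √6| < |y − 6|/√6 < ϵ.

δ = min(6, √6·ϵ)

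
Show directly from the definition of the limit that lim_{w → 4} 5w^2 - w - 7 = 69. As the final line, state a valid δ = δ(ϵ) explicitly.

δ = min(1, ϵ/44)

Let ϵ > 0 be given. We want δ > 0 such that 0 < |w − 4| < δ implies |(5w^2 - w - 7) − 69| < ϵ.
(5w^2 - w - 7) − 69 = 5w^2 - w - 76 = (w − 4)(5w + 19).
So |(5w^2 - w - 7) − 69| = |w − 4|·|5w + 19|.
Assume first that |w − 4| < 1, so |w| < 5. Then |5w + 19| ≤ 5·5 + 19 = 44.
Hence |(5w^2 - w - 7) − 69| ≤ 44|w − 4| < ϵ provided |w − 4| < ϵ/44.
Choosing δ = min(1, ϵ/44) ensures both conditions, hence |(5w^2 - w - 7) − 69| < ϵ.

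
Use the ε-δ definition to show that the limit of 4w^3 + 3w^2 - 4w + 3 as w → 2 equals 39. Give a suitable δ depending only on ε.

Fix ε > 0. We want δ > 0 such that 0 < |w − 2| < δ implies |(4w^3 + 3w^2 - 4w + 3) − 39| < ε.
(4w^3 + 3w^2 - 4w + 3) − 39 = 4w^3 + 3w^2 - 4w - 36 = (w − 2)(4w^2 + 11w + 18).
So |(4w^3 + 3w^2 - 4w + 3) − 39| = |w − 2|·|4w^2 + 11w + 18|.
Require δ ≤ 2. Then |w − 2| < 2 gives |w| < 4, and by the triangle inequality |4w^2 + 11w + 18| ≤ 4·4^2 + 11·4 + 18 = 126.
Hence |(4w^3 + 3w^2 - 4w + 3) − 39| ≤ 126|w − 2| < ε provided |w − 2| < ε/126.
Choosing δ = min(2, ε/126) ensures both conditions, hence |(4w^3 + 3w^2 - 4w + 3) − 39| < ε.

δ = min(2, ε/126)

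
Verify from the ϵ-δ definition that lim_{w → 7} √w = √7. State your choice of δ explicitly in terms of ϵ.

δ = min(7, √7·ϵ)

Fix ϵ > 0. We want δ > 0 such that 0 < |w − 7| < δ implies |√w − √7| < ϵ.
Multiplying by the conjugate, |√w − √7| = |w − 7|/(√w + √7).
Restrict δ ≤ 7 so that |w − 7| < 7 forces w > 0, and then √w + √7 > √7.
Hence |√w − √7| < |w − 7|/√7, which is < ϵ once |w − 7| < √7·ϵ.
Take δ = min(7, √7·ϵ). If 0 < |w − 7| < δ then w > 0 and |√w − √7| < |w − 7|/√7 < ϵ.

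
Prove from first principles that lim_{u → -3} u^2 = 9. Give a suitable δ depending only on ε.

Let ε > 0 be given. We seek δ > 0 with 0 < |u + 3| < δ ⇒ |u^2 − 9| < ε.
Factor: u^2 − 9 = (u + 3)(u - 3), so |u^2 − 9| = |u + 3|·|u - 3|.
Impose δ ≤ 1 so that |u| < 4; then |u - 3| ≤ 7.
Hence |u^2 − 9| ≤ 7|u + 3|, which is < ε once |u + 3| < ε/7.
Take δ = min(1, ε/7). If 0 < |u + 3| < δ then both bounds hold and |u^2 − 9| ≤ 7|u + 3| < 7·(ε/7) = ε.

δ = min(1, ε/7)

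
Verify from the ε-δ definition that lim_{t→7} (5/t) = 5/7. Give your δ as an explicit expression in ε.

δ = min(7/2, (49/10)ε)

Let ε > 0 be given. We seek δ > 0 such that 0 < |t − 7| < δ implies |5/t − (5/7)| < ε.
|5/t − (5/7)| = 5·|7 − t|/(7·|t|) = 5|t − 7|/(7|t|).
Require δ ≤ 7/2 so that |t| > 7 − 7/2 = 7/2, hence 7|t| > 49/2.
Then |5/t − (5/7)| < 5|t − 7|/(49/2), which is < ε when |t − 7| < (49/10)ε.
Take δ = min(7/2, (49/10)ε). Then 0 < |t − 7| < δ gives both |t − 7| < 7/2 and |t − 7| < (49/10)ε, so |5/t − (5/7)| < ε.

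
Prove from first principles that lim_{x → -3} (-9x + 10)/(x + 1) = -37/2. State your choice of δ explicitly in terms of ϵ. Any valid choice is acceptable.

Fix ϵ > 0. We want δ > 0 with 0 < |x + 3| < δ ⇒ |(-9x + 10)/(x + 1) + 37/2| < ϵ.
Combining over a common denominator, (-9x + 10)/(x + 1) + 37/2 = [(-9x + 10)·(-2) − 37·(x + 1)] / [(-2)·(x + 1)] = -19(x + 3) / ((-2)(x + 1)).
So |(-9x + 10)/(x + 1) + 37/2| = 19|x + 3| / (2·|x + 1|).
Restrict δ ≤ 1. Then |x + 3| < 1 gives |x + 1| = |(x + 3) + (-2)| ≥ 2 − 1 = 1.
Hence |(-9x + 10)/(x + 1) + 37/2| < 19|x + 3|/(2·1) = (19/2)|x + 3|, which is < ϵ once |x + 3| < (2/19)ϵ.
Take δ = min(1, (2/19)ϵ). Then 0 < |x + 3| < δ forces both bounds, so |(-9x + 10)/(x + 1) + 37/2| < ϵ.

δ = min(1, (2/19)ϵ)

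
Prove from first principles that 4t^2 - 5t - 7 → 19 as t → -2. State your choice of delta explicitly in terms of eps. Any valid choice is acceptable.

Suppose eps > 0. We want delta > 0 such that 0 < |t + 2| < delta implies |(4t^2 - 5t - 7) − 19| < eps.
(4t^2 - 5t - 7) − 19 = 4t^2 - 5t - 26 = (t + 2)(4t - 13).
So |(4t^2 - 5t - 7) − 19| = |t + 2|·|4t - 13|.
Require delta ≤ 2. Then |t + 2| < 2 gives |t| < 4, and by the triangle inequality |4t - 13| ≤ 4·4 + 13 = 29.
Hence |(4t^2 - 5t - 7) − 19| ≤ 29|t + 2| < eps provided |t + 2| < eps/29.
Choosing delta = min(2, eps/29) ensures both conditions, hence |(4t^2 - 5t - 7) − 19| < eps.

delta = min(2, eps/29)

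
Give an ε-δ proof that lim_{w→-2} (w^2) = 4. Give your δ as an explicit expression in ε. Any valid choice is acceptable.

Let ε > 0 be given. We seek δ > 0 with 0 < |w + 2| < δ ⇒ |w^2 − 4| < ε.
Factor: w^2 − 4 = (w + 2)(w - 2), so |w^2 − 4| = |w + 2|·|w - 2|.
Restrict δ ≤ 1. Then |w + 2| < 1 gives |w| < 3, so by the triangle inequality |w - 2| ≤ 3 + 2 = 5.
Hence |w^2 − 4| ≤ 5|w + 2|, which is < ε once |w + 2| < ε/5.
Take δ = min(1, ε/5). If 0 < |w + 2| < δ then both bounds hold and |w^2 − 4| ≤ 5|w + 2| < 5·(ε/5) = ε.

δ = min(1, ε/5)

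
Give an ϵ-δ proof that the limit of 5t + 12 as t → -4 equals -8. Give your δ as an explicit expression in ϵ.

δ = ϵ/5

Let ϵ > 0 be given. We need δ > 0 so that 0 < |t + 4| < δ implies |(5t + 12) + 8| < ϵ.
|(5t + 12) + 8| = |5t + 20| = 5|t + 4|.
So 5|t + 4| < ϵ exactly when |t + 4| < ϵ/5.
Choosing δ = ϵ/5 gives |(5t + 12) + 8| = 5|t + 4| < ϵ whenever |t + 4| < δ.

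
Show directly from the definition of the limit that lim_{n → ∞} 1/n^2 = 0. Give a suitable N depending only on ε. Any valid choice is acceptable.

Let ε > 0 be given. For n ≥ 1, |1/n^2 − 0| = 1/n^2.
1/n^2 < ε ⇔ n^2 > 1/ε ⇔ n > (1/ε)^{1/2}.
Take N = (1/ε)^{1/2}. Then n > N implies 1/n^2 < ε.

N = (1/ε)^{1/2}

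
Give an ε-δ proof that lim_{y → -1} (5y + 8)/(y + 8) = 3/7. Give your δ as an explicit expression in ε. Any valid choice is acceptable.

Let ε > 0. We want δ > 0 with 0 < |y + 1| < δ ⇒ |(5y + 8)/(y + 8) − (3/7)| < ε.
Combining over a common denominator, (5y + 8)/(y + 8) − (3/7) = [(5y + 8)·7 − 3·(y + 8)] / [7·(y + 8)] = 32(y + 1) / (7(y + 8)).
So |(5y + 8)/(y + 8) − (3/7)| = 32|y + 1| / (7·|y + 8|).
Restrict δ ≤ 7/2. Then |y + 1| < 7/2 gives |y + 8| = |(y + 1) + 7| ≥ 7 − 7/2 = 7/2.
Hence |(5y + 8)/(y + 8) − (3/7)| < 32|y + 1|/(7·(7/2)) = (64/49)|y + 1|, which is < ε once |y + 1| < (49/64)ε.
Take δ = min(7/2, (49/64)ε). Then 0 < |y + 1| < δ forces both bounds, so |(5y + 8)/(y + 8) − (3/7)| < ε.

δ = min(7/2, (49/64)ε)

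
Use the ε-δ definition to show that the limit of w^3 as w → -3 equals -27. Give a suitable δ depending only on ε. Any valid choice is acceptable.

Let ε > 0. We seek δ > 0 with 0 < |w + 3| < δ ⇒ |w^3 + 27| < ε.
Factor: w^3 + 27 = (w + 3)(w^2 - 3w + 9), so |w^3 + 27| = |w + 3|·|w^2 - 3w + 9|.
Impose δ ≤ 1 so that |w| < 4; then |w^2 - 3w + 9| ≤ 37.
Hence |w^3 + 27| ≤ 37|w + 3|, which is < ε once |w + 3| < ε/37.
Take δ = min(1, ε/37). If 0 < |w + 3| < δ then both bounds hold and |w^3 + 27| ≤ 37|w + 3| < 37·(ε/37) = ε.

δ = min(1, ε/37)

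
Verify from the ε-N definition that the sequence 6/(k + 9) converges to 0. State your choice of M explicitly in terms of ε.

M = 6/ε

Let ε > 0. For k ≥ 1, |6/(k + 9) − 0| = 6/(k + 9) ≤ 6/k.
We need 6/k < ε, i.e. k > 6/ε.
Take M = 6/ε. If k > M then |6/(k + 9)| ≤ 6/k < ε.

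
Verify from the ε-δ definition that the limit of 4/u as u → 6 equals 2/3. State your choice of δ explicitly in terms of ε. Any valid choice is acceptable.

δ = min(3, (9/2)ε)

Fix ε > 0. We seek δ > 0 such that 0 < |u − 6| < δ implies |4/u − (2/3)| < ε.
|4/u − (2/3)| = 4·|6 − u|/(6·|u|) = 4|u − 6|/(6|u|).
Restrict δ ≤ 3. Then |u − 6| < 3 gives |u| > 3, so 6|u| > 18.
Then |4/u − (2/3)| < 4|u − 6|/18, which is < ε when |u − 6| < (9/2)ε.
Take δ = min(3, (9/2)ε). Then 0 < |u − 6| < δ gives both |u − 6| < 3 and |u − 6| < (9/2)ε, so |4/u − (2/3)| < ε.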